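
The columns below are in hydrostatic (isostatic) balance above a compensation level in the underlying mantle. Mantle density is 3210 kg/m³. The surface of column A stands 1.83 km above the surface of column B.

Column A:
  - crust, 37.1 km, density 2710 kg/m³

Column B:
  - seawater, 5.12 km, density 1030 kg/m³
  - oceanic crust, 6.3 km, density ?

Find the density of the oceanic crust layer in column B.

Take the compensation level at the base of the deeper column (depth z_c below the surface of column A) and equate Σ ρ_i t_i down to z_c; mantle fills any gap and the z_c terms cancel.
Column A: 37.1×2710 + (z_c − 37.1)×3210
Column B: 1.83×0 + 5.12×1030 + 6.3×ρ + (z_c − 1.83 − 11.42)×3210
The z_c×3210 term appears on both sides and cancels. Collect the known terms of each column as K = Σ(ρt)_known − 3210 × (depth of known layers): K_A = 100541 − 3210×37.1 = −18550; K_B = 5273.6 − 3210×(1.83 + 11.42) = −37258.9.
Balance: K_A = K_B + 6.3×ρ, so ρ = (K_A − K_B)/6.3 = 18708.9/6.3 = 2970 kg/m³.

2970 kg/m³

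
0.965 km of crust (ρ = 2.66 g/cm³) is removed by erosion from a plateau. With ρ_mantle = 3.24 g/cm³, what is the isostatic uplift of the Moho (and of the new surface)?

Unloading: uplift u = e ρ_c/ρ_m = 0.965 km × 2.66/3.24 = 0.792 km.

0.792 km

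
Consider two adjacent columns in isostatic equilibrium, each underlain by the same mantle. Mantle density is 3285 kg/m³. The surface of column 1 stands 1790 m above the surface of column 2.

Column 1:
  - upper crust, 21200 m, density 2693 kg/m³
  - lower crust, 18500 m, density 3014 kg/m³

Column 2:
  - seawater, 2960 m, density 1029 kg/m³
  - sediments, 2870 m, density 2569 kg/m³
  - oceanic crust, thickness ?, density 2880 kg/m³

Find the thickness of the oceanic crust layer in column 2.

7290 m

Take the compensation level at the base of the deeper column (depth z_c below the surface of column 1) and equate Σ ρ_i t_i down to z_c; mantle fills any gap and the z_c terms cancel.
Column 1: 21200×2693 + 18500×3014 + (z_c − 39700)×3285
Column 2: 1790×0 + 2960×1029 + 2870×2569 + x×2880 + (z_c − 1790 − 5830 − x)×3285
The z_c×3285 term appears on both sides and cancels. Collect the known terms of each column as K = Σ(ρt)_known − 3285 × (depth of known layers): K_1 = 112850600 − 3285×39700 = −17563900; K_2 = 10418870 − 3285×(1790 + 5830) = −14612830.
Balance: K_1 = K_2 − x×(3285 − 2880), so x = (K_2 − K_1)/(3285 − 2880) = 2951070/405 = 7290 m.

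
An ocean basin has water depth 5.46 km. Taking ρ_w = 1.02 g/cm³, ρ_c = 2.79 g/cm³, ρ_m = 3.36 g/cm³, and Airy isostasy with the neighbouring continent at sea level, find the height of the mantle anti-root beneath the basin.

17 km

In Airy isostatic equilibrium: replacing crust with seawater at the top is compensated by replacing crust with mantle at the base: d (ρ_c − ρ_w) = a (ρ_m − ρ_c).
a = d (ρ_c − ρ_w)/(ρ_m − ρ_c) = 5.46 km × 1.77/0.57 = 17 km.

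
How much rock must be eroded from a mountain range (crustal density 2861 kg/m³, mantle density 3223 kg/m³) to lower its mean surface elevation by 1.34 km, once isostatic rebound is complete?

Net drop Δ = e − u = e − e ρ_c/ρ_m = e (ρ_m − ρ_c)/ρ_m.
e = Δ ρ_m/(ρ_m − ρ_c) = 1.34 km × 3223/362 = 11.9 km.

11.9 km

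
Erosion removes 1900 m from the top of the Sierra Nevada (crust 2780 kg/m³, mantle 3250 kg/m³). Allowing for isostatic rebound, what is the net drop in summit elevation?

Rebound u = e ρ_c/ρ_m = 1900 m × 2780/3250 = 1625 m.
Net surface drop = e − u = 1900 m − 1625 m = e (ρ_m − ρ_c)/ρ_m = 275 m.

275 m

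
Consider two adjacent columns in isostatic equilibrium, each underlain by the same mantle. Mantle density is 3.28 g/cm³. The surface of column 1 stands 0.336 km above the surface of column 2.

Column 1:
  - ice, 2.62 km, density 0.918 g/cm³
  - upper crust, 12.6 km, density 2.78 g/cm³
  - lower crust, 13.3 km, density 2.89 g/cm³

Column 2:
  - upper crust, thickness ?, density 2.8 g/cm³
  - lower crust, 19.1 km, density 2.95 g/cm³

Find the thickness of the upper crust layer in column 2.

21.4 km

Take the compensation level at the base of the deeper column (depth z_c below the surface of column 1) and equate Σ ρ_i t_i down to z_c; mantle fills any gap and the z_c terms cancel.
Column 1: 2.62×0.918 + 12.6×2.78 + 13.3×2.89 + (z_c − 28.52)×3.28
Column 2: 0.336×0 + x×2.8 + 19.1×2.95 + (z_c − 0.336 − 19.1 − x)×3.28
The z_c×3.28 term appears on both sides and cancels. Collect the known terms of each column as K = Σ(ρt)_known − 3.28 × (depth of known layers): K_1 = 75.87016 − 3.28×28.52 = −17.67544; K_2 = 56.345 − 3.28×(0.336 + 19.1) = −7.40508.
Balance: K_1 = K_2 − x×(3.28 − 2.8), so x = (K_2 − K_1)/(3.28 − 2.8) = 10.2704/0.48 = 21.4 km.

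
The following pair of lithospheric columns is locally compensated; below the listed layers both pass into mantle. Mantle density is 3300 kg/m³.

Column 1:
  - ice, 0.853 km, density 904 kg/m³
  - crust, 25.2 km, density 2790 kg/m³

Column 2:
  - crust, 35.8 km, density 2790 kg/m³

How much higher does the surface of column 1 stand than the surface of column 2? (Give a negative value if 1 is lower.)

For any compensation level in the mantle, the mantle terms cancel and isostasy reduces to e = (Σt_1 − Σt_2) − (Σ(ρt)_1 − Σ(ρt)_2) / ρ_m.
Σt_1 = 26.053 km; Σt_2 = 35.8 km; Σ(ρt)_1 = 71079.112; Σ(ρt)_2 = 99882 (in km·kg/m³).
e = (26.053 − 35.8) − (71079.112 − 99882) / 3300 = −1.02 km.

−1.02 km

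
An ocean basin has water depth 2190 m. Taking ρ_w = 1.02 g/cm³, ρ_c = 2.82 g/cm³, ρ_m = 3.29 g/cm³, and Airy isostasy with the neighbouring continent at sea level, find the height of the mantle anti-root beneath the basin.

For local isostatic compensation: replacing crust with seawater at the top is compensated by replacing crust with mantle at the base: d (ρ_c − ρ_w) = a (ρ_m − ρ_c).
a = d (ρ_c − ρ_w)/(ρ_m − ρ_c) = 2190 m × 1.8/0.47 = 8390 m.

8390 m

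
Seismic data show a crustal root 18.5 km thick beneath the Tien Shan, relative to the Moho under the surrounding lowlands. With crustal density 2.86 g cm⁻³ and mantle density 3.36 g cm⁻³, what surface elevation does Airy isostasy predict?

Balancing pressure at the compensation depth: ρ_c h = (ρ_m − ρ_c) r.
h = r (ρ_m − ρ_c) / ρ_c = 18.5 km × (3.36 − 2.86) / 2.86 = 3.23 km.

3.23 km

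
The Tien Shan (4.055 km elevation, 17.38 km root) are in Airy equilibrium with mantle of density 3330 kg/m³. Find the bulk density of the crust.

ρ_c h = (ρ_m − ρ_c) r → ρ_c (h + r) = ρ_m r → ρ_c = ρ_m r / (h + r).
ρ_c = 3330 × 17.38 km / (4.055 km + 17.38 km) = 2700 kg/m³.

2700 kg/m³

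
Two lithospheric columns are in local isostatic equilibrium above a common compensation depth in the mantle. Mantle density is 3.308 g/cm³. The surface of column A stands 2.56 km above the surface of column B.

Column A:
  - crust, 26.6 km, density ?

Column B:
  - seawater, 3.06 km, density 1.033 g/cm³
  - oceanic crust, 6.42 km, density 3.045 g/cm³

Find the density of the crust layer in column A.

Take the compensation level at the base of the deeper column (depth z_c below the surface of column A) and equate Σ ρ_i t_i down to z_c; mantle fills any gap and the z_c terms cancel.
Column A: 26.6×ρ + (z_c − 26.6)×3.308
Column B: 2.56×0 + 3.06×1.033 + 6.42×3.045 + (z_c − 2.56 − 9.48)×3.308
The z_c×3.308 term appears on both sides and cancels. Collect the known terms of each column as K = Σ(ρt)_known − 3.308 × (depth of known layers): K_A = 0 − 3.308×26.6 = −87.9928; K_B = 22.70988 − 3.308×(2.56 + 9.48) = −17.11844.
Balance: K_A + 26.6×ρ = K_B, so ρ = (K_B − K_A)/26.6 = 70.8744/26.6 = 2.66 g/cm³.

2.66 g/cm³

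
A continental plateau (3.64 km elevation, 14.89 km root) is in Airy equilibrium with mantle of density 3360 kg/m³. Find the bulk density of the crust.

ρ_c h = (ρ_m − ρ_c) r → ρ_c (h + r) = ρ_m r → ρ_c = ρ_m r / (h + r).
ρ_c = 3360 × 14.89 km / (3.64 km + 14.89 km) = 2700 kg/m³.

2700 kg/m³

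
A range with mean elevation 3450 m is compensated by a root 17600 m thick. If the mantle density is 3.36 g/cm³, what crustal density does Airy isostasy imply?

2.81 g/cm³

ρ_c h = (ρ_m − ρ_c) r → ρ_c (h + r) = ρ_m r → ρ_c = ρ_m r / (h + r).
ρ_c = 3.36 × 17600 m / (3450 m + 17600 m) = 2.81 g/cm³.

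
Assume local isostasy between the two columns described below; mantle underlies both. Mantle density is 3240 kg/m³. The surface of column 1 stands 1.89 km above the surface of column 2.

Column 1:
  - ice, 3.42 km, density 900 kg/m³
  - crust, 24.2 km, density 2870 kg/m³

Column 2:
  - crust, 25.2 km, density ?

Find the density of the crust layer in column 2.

2810 kg/m³

Take the compensation level at the base of the deeper column (depth z_c below the surface of column 1) and equate Σ ρ_i t_i down to z_c; mantle fills any gap and the z_c terms cancel.
Column 1: 3.42×900 + 24.2×2870 + (z_c − 27.62)×3240
Column 2: 1.89×0 + 25.2×ρ + (z_c − 1.89 − 25.2)×3240
The z_c×3240 term appears on both sides and cancels. Collect the known terms of each column as K = Σ(ρt)_known − 3240 × (depth of known layers): K_1 = 72532 − 3240×27.62 = −16956.8; K_2 = 0 − 3240×(1.89 + 25.2) = −87771.6.
Balance: K_1 = K_2 + 25.2×ρ, so ρ = (K_1 − K_2)/25.2 = 70814.8/25.2 = 2810 kg/m³.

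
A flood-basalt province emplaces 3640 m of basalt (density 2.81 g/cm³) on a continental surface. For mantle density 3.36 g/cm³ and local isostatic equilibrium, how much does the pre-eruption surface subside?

Subaerial loading: s = t ρ_load / ρ_m.
s = 3640 m × 2.81/3.36 = 3040 m.

3040 m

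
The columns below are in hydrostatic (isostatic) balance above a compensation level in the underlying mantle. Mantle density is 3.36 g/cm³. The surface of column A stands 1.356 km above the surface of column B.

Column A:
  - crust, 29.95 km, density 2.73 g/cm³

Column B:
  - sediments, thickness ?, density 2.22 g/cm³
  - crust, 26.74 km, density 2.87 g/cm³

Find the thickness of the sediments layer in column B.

Take the compensation level at the base of the deeper column (depth z_c below the surface of column A) and equate Σ ρ_i t_i down to z_c; mantle fills any gap and the z_c terms cancel.
Column A: 29.95×2.73 + (z_c − 29.95)×3.36
Column B: 1.356×0 + x×2.22 + 26.74×2.87 + (z_c − 1.356 − 26.74 − x)×3.36
The z_c×3.36 term appears on both sides and cancels. Collect the known terms of each column as K = Σ(ρt)_known − 3.36 × (depth of known layers): K_A = 81.7635 − 3.36×29.95 = −18.8685; K_B = 76.7438 − 3.36×(1.356 + 26.74) = −17.65876.
Balance: K_A = K_B − x×(3.36 − 2.22), so x = (K_B − K_A)/(3.36 − 2.22) = 1.20974/1.14 = 1.06 km.

1.06 km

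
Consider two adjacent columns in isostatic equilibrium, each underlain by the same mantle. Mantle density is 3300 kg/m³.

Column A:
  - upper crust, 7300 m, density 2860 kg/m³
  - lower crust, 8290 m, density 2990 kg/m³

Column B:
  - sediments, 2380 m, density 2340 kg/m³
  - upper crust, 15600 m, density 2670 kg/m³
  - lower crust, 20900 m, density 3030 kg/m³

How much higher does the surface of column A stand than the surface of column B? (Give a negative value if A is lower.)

For any compensation level in the mantle, the mantle terms cancel and isostasy reduces to e = (Σt_A − Σt_B) − (Σ(ρt)_A − Σ(ρt)_B) / ρ_m.
Σt_A = 15590 m; Σt_B = 38880 m; Σ(ρt)_A = 45665100; Σ(ρt)_B = 110548200 (in m·kg/m³).
e = (15590 − 38880) − (45665100 − 110548200) / 3300 = −3630 m.

−3630 m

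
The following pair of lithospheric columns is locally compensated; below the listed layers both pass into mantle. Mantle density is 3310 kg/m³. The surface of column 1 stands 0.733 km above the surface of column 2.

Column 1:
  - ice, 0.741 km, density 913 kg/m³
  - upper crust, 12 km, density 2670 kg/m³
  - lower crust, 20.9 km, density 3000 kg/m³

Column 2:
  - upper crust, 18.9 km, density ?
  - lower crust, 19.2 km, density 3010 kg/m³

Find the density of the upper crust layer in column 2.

Take the compensation level at the base of the deeper column (depth z_c below the surface of column 1) and equate Σ ρ_i t_i down to z_c; mantle fills any gap and the z_c terms cancel.
Column 1: 0.741×913 + 12×2670 + 20.9×3000 + (z_c − 33.641)×3310
Column 2: 0.733×0 + 18.9×ρ + 19.2×3010 + (z_c − 0.733 − 38.1)×3310
The z_c×3310 term appears on both sides and cancels. Collect the known terms of each column as K = Σ(ρt)_known − 3310 × (depth of known layers): K_1 = 95416.533 − 3310×33.641 = −15935.177; K_2 = 57792 − 3310×(0.733 + 38.1) = −70745.23.
Balance: K_1 = K_2 + 18.9×ρ, so ρ = (K_1 − K_2)/18.9 = 54810.1/18.9 = 2900 kg/m³.

2900 kg/m³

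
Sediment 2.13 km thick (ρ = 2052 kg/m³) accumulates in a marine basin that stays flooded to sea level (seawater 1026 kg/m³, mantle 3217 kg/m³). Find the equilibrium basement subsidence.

0.997 km

Submarine loading: the sediment displaces seawater, and the subsidence is in turn flooded, so s (ρ_m − ρ_w) = t (ρ_sed − ρ_w).
s = 2.13 km × (2052 − 1026) / (3217 − 1026) = 0.997 km.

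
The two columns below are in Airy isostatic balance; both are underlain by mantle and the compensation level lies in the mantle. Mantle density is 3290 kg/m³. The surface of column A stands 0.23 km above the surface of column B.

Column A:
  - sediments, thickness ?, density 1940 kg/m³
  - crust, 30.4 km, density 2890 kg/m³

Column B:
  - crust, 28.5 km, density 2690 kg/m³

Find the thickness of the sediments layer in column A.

4.22 km

Take the compensation level at the base of the deeper column (depth z_c below the surface of column A) and equate Σ ρ_i t_i down to z_c; mantle fills any gap and the z_c terms cancel.
Column A: x×1940 + 30.4×2890 + (z_c − 30.4 − x)×3290
Column B: 0.23×0 + 28.5×2690 + (z_c − 0.23 − 28.5)×3290
The z_c×3290 term appears on both sides and cancels. Collect the known terms of each column as K = Σ(ρt)_known − 3290 × (depth of known layers): K_A = 87856 − 3290×30.4 = −12160; K_B = 76665 − 3290×(0.23 + 28.5) = −17856.7.
Balance: K_A − x×(3290 − 1940) = K_B, so x = (K_A − K_B)/(3290 − 1940) = 5696.7/1350 = 4.22 km.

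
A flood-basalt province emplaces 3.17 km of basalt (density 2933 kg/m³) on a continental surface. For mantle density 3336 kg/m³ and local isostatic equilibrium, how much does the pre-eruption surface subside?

2.79 km

Subaerial loading: s = t ρ_load / ρ_m.
s = 3.17 km × 2933/3336 = 2.79 km.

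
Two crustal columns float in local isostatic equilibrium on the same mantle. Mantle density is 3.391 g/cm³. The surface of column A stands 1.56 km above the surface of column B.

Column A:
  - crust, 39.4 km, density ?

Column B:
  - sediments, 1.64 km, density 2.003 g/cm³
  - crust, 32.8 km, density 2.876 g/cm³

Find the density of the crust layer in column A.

2.77 g/cm³

Take the compensation level at the base of the deeper column (depth z_c below the surface of column A) and equate Σ ρ_i t_i down to z_c; mantle fills any gap and the z_c terms cancel.
Column A: 39.4×ρ + (z_c − 39.4)×3.391
Column B: 1.56×0 + 1.64×2.003 + 32.8×2.876 + (z_c − 1.56 − 34.44)×3.391
The z_c×3.391 term appears on both sides and cancels. Collect the known terms of each column as K = Σ(ρt)_known − 3.391 × (depth of known layers): K_A = 0 − 3.391×39.4 = −133.6054; K_B = 97.61772 − 3.391×(1.56 + 34.44) = −24.45828.
Balance: K_A + 39.4×ρ = K_B, so ρ = (K_B − K_A)/39.4 = 109.147/39.4 = 2.77 g/cm³.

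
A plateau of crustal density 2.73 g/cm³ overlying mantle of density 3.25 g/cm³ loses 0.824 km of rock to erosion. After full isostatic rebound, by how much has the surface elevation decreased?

Rebound u = e ρ_c/ρ_m = 0.824 km × 2.73/3.25 = 0.6922 km.
Net surface drop = e − u = 0.824 km − 0.6922 km = e (ρ_m − ρ_c)/ρ_m = 0.132 km.

0.132 km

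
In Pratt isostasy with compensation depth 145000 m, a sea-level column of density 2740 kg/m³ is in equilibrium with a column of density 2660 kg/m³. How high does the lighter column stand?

4360 m

ρ_ref D = ρ (D + h) → h = D (ρ_ref − ρ)/ρ.
h = 145000 m × (2740 − 2660)/2660 = 4360 m.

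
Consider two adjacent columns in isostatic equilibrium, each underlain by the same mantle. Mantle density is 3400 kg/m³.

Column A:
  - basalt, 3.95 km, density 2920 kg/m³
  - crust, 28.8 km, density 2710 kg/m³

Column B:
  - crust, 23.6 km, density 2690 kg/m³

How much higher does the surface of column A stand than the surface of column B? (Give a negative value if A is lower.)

For any compensation level in the mantle, the mantle terms cancel and isostasy reduces to e = (Σt_A − Σt_B) − (Σ(ρt)_A − Σ(ρt)_B) / ρ_m.
Σt_A = 32.75 km; Σt_B = 23.6 km; Σ(ρt)_A = 89582; Σ(ρt)_B = 63484 (in km·kg/m³).
e = (32.75 − 23.6) − (89582 − 63484) / 3400 = 1.47 km.

1.47 km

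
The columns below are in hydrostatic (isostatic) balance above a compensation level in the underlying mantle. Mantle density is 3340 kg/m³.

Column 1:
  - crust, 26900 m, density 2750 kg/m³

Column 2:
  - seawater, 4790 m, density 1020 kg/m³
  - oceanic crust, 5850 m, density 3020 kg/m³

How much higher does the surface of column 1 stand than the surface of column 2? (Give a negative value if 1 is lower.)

For any compensation level in the mantle, the mantle terms cancel and isostasy reduces to e = (Σt_1 − Σt_2) − (Σ(ρt)_1 − Σ(ρt)_2) / ρ_m.
Σt_1 = 26900 m; Σt_2 = 10640 m; Σ(ρt)_1 = 73975000; Σ(ρt)_2 = 22552800 (in m·kg/m³).
e = (26900 − 10640) − (73975000 − 22552800) / 3340 = 864 m.

864 m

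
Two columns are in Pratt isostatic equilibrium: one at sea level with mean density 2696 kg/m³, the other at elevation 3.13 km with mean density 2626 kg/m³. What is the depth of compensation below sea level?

ρ_ref D = ρ (D + h) → D (ρ_ref − ρ) = ρ h.
D = ρ h/(ρ_ref − ρ) = 2626 × 3.13 km/(2696 − 2626) = 117 km.

117 km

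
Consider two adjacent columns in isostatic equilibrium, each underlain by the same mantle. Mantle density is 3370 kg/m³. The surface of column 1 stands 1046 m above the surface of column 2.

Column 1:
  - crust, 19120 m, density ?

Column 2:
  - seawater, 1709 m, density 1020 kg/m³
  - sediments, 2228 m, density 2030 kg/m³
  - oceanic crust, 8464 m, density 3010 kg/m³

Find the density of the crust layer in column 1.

2660 kg/m³

Take the compensation level at the base of the deeper column (depth z_c below the surface of column 1) and equate Σ ρ_i t_i down to z_c; mantle fills any gap and the z_c terms cancel.
Column 1: 19120×ρ + (z_c − 19120)×3370
Column 2: 1046×0 + 1709×1020 + 2228×2030 + 8464×3010 + (z_c − 1046 − 12401)×3370
The z_c×3370 term appears on both sides and cancels. Collect the known terms of each column as K = Σ(ρt)_known − 3370 × (depth of known layers): K_1 = 0 − 3370×19120 = −64434400; K_2 = 31742660 − 3370×(1046 + 12401) = −13573730.
Balance: K_1 + 19120×ρ = K_2, so ρ = (K_2 − K_1)/19120 = 50860700/19120 = 2660 kg/m³.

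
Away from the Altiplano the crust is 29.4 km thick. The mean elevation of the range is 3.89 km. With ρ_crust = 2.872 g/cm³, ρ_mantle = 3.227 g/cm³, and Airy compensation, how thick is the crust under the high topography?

64.8 km

Root depth r = h ρ_c / (ρ_m − ρ_c) = 3.89 km × 2.872 / 0.355 = 31.47 km.
Total thickness = T + h + r = 29.4 km + 3.89 km + 31.47 km = 64.8 km.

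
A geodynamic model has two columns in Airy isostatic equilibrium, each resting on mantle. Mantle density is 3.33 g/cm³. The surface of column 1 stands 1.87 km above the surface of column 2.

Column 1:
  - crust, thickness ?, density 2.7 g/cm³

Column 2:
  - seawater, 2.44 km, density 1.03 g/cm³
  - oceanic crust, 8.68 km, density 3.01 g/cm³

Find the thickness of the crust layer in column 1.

23.2 km

Take the compensation level at the base of the deeper column (depth z_c below the surface of column 1) and equate Σ ρ_i t_i down to z_c; mantle fills any gap and the z_c terms cancel.
Column 1: x×2.7 + (z_c − 0 − x)×3.33
Column 2: 1.87×0 + 2.44×1.03 + 8.68×3.01 + (z_c − 1.87 − 11.12)×3.33
The z_c×3.33 term appears on both sides and cancels. Collect the known terms of each column as K = Σ(ρt)_known − 3.33 × (depth of known layers): K_1 = 0 − 3.33×0 = 0; K_2 = 28.64 − 3.33×(1.87 + 11.12) = −14.6167.
Balance: K_1 − x×(3.33 − 2.7) = K_2, so x = (K_1 − K_2)/(3.33 − 2.7) = 14.6167/0.63 = 23.2 km.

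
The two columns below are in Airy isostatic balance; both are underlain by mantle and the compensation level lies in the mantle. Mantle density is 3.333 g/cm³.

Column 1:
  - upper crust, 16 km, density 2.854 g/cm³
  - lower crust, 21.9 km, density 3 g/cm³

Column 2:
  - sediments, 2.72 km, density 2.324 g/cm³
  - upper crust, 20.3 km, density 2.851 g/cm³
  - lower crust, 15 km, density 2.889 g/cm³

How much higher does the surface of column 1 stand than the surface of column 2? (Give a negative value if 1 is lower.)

−1.27 km

For any compensation level in the mantle, the mantle terms cancel and isostasy reduces to e = (Σt_1 − Σt_2) − (Σ(ρt)_1 − Σ(ρt)_2) / ρ_m.
Σt_1 = 37.9 km; Σt_2 = 38.02 km; Σ(ρt)_1 = 111.364; Σ(ρt)_2 = 107.53158 (in km·g/cm³).
e = (37.9 − 38.02) − (111.364 − 107.53158) / 3.333 = −1.27 km.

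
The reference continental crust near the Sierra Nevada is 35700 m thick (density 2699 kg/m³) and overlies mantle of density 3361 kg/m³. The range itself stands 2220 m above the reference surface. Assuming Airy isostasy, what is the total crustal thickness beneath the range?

47000 m

Root depth r = h ρ_c / (ρ_m − ρ_c) = 2220 m × 2699 / 662 = 9051 m.
Total thickness = T + h + r = 35700 m + 2220 m + 9051 m = 47000 m.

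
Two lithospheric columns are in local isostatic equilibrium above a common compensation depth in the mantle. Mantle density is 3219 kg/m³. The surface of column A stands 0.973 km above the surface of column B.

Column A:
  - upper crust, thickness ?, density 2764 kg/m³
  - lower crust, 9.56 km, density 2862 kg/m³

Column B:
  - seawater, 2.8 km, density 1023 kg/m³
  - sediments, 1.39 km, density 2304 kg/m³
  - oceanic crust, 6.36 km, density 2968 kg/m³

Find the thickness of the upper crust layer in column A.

Take the compensation level at the base of the deeper column (depth z_c below the surface of column A) and equate Σ ρ_i t_i down to z_c; mantle fills any gap and the z_c terms cancel.
Column A: x×2764 + 9.56×2862 + (z_c − 9.56 − x)×3219
Column B: 0.973×0 + 2.8×1023 + 1.39×2304 + 6.36×2968 + (z_c − 0.973 − 10.55)×3219
The z_c×3219 term appears on both sides and cancels. Collect the known terms of each column as K = Σ(ρt)_known − 3219 × (depth of known layers): K_A = 27360.72 − 3219×9.56 = −3412.92; K_B = 24943.44 − 3219×(0.973 + 10.55) = −12149.097.
Balance: K_A − x×(3219 − 2764) = K_B, so x = (K_A − K_B)/(3219 − 2764) = 8736.18/455 = 19.2 km.

19.2 km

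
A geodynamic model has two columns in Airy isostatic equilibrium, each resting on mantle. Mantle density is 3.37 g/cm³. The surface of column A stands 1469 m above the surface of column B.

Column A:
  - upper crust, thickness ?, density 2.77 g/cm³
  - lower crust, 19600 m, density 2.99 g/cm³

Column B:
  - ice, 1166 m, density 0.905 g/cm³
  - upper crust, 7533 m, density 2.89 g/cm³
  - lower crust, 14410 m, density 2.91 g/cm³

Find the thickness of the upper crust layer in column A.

17700 m

Take the compensation level at the base of the deeper column (depth z_c below the surface of column A) and equate Σ ρ_i t_i down to z_c; mantle fills any gap and the z_c terms cancel.
Column A: x×2.77 + 19600×2.99 + (z_c − 19600 − x)×3.37
Column B: 1469×0 + 1166×0.905 + 7533×2.89 + 14410×2.91 + (z_c − 1469 − 23109)×3.37
The z_c×3.37 term appears on both sides and cancels. Collect the known terms of each column as K = Σ(ρt)_known − 3.37 × (depth of known layers): K_A = 58604 − 3.37×19600 = −7448; K_B = 64758.7 − 3.37×(1469 + 23109) = −18069.16.
Balance: K_A − x×(3.37 − 2.77) = K_B, so x = (K_A − K_B)/(3.37 − 2.77) = 10621.2/0.6 = 17700 m.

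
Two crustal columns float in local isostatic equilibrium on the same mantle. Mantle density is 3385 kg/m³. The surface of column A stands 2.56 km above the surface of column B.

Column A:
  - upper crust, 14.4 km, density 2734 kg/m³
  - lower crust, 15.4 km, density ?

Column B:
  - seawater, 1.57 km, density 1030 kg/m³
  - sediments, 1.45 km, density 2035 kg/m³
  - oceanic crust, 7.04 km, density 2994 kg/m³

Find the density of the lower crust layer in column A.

Take the compensation level at the base of the deeper column (depth z_c below the surface of column A) and equate Σ ρ_i t_i down to z_c; mantle fills any gap and the z_c terms cancel.
Column A: 14.4×2734 + 15.4×ρ + (z_c − 29.8)×3385
Column B: 2.56×0 + 1.57×1030 + 1.45×2035 + 7.04×2994 + (z_c − 2.56 − 10.06)×3385
The z_c×3385 term appears on both sides and cancels. Collect the known terms of each column as K = Σ(ρt)_known − 3385 × (depth of known layers): K_A = 39369.6 − 3385×29.8 = −61503.4; K_B = 25645.61 − 3385×(2.56 + 10.06) = −17073.09.
Balance: K_A + 15.4×ρ = K_B, so ρ = (K_B − K_A)/15.4 = 44430.3/15.4 = 2890 kg/m³.

2890 kg/m³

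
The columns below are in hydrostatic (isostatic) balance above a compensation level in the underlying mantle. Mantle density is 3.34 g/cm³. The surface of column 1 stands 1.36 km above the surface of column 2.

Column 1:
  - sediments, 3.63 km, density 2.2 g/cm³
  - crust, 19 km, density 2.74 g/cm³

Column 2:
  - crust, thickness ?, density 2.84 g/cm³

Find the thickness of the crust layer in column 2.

22 km

Take the compensation level at the base of the deeper column (depth z_c below the surface of column 1) and equate Σ ρ_i t_i down to z_c; mantle fills any gap and the z_c terms cancel.
Column 1: 3.63×2.2 + 19×2.74 + (z_c − 22.63)×3.34
Column 2: 1.36×0 + x×2.84 + (z_c − 1.36 − 0 − x)×3.34
The z_c×3.34 term appears on both sides and cancels. Collect the known terms of each column as K = Σ(ρt)_known − 3.34 × (depth of known layers): K_1 = 60.046 − 3.34×22.63 = −15.5382; K_2 = 0 − 3.34×(1.36 + 0) = −4.5424.
Balance: K_1 = K_2 − x×(3.34 − 2.84), so x = (K_2 − K_1)/(3.34 − 2.84) = 10.9958/0.5 = 22 km.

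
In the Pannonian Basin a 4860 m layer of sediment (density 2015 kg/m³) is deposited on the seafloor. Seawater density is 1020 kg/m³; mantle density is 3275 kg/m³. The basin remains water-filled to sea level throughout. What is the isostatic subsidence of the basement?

2140 m

Submarine loading: the sediment displaces seawater, and the subsidence is in turn flooded, so s (ρ_m − ρ_w) = t (ρ_sed − ρ_w).
s = 4860 m × (2015 − 1020) / (3275 − 1020) = 2140 m.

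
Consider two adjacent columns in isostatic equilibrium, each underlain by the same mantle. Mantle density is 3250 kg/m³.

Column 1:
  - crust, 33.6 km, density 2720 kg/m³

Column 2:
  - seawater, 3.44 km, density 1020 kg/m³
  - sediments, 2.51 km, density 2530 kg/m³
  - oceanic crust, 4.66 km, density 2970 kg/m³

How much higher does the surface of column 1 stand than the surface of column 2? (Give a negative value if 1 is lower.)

2.16 km

For any compensation level in the mantle, the mantle terms cancel and isostasy reduces to e = (Σt_1 − Σt_2) − (Σ(ρt)_1 − Σ(ρt)_2) / ρ_m.
Σt_1 = 33.6 km; Σt_2 = 10.61 km; Σ(ρt)_1 = 91392; Σ(ρt)_2 = 23699.3 (in km·kg/m³).
e = (33.6 − 10.61) − (91392 − 23699.3) / 3250 = 2.16 km.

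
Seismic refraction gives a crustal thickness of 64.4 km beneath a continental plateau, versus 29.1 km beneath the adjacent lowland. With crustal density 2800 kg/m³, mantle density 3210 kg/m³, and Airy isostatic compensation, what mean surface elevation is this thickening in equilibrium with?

4.51 km

Excess crust Δ = 64.4 km − 29.1 km = 35.3 km, split between elevation h and root r with h + r = Δ.
Airy balance ρ_c h = (ρ_m − ρ_c) r gives r = h ρ_c/(ρ_m − ρ_c), so h (1 + ρ_c/(ρ_m − ρ_c)) = Δ, i.e. h = Δ (ρ_m − ρ_c)/ρ_m.
h = 35.3 km × 410/3210 = 4.51 km.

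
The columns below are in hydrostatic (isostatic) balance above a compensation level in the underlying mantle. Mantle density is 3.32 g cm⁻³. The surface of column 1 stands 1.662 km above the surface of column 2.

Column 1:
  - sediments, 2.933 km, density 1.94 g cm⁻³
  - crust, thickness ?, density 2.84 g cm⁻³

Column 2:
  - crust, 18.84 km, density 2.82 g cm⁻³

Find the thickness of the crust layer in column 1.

22.7 km

Take the compensation level at the base of the deeper column (depth z_c below the surface of column 1) and equate Σ ρ_i t_i down to z_c; mantle fills any gap and the z_c terms cancel.
Column 1: 2.933×1.94 + x×2.84 + (z_c − 2.933 − x)×3.32
Column 2: 1.662×0 + 18.84×2.82 + (z_c − 1.662 − 18.84)×3.32
The z_c×3.32 term appears on both sides and cancels. Collect the known terms of each column as K = Σ(ρt)_known − 3.32 × (depth of known layers): K_1 = 5.69002 − 3.32×2.933 = −4.04754; K_2 = 53.1288 − 3.32×(1.662 + 18.84) = −14.93784.
Balance: K_1 − x×(3.32 − 2.84) = K_2, so x = (K_1 − K_2)/(3.32 − 2.84) = 10.8903/0.48 = 22.7 km.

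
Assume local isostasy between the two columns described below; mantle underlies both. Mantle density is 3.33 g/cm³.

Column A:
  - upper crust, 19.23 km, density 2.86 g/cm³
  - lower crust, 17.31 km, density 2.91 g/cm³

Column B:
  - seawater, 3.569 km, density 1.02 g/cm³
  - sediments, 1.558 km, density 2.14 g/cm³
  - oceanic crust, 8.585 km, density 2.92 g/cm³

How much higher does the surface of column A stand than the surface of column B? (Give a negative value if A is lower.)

0.808 km

For any compensation level in the mantle, the mantle terms cancel and isostasy reduces to e = (Σt_A − Σt_B) − (Σ(ρt)_A − Σ(ρt)_B) / ρ_m.
Σt_A = 36.54 km; Σt_B = 13.712 km; Σ(ρt)_A = 105.3699; Σ(ρt)_B = 32.0427 (in km·g/cm³).
e = (36.54 − 13.712) − (105.3699 − 32.0427) / 3.33 = 0.808 km.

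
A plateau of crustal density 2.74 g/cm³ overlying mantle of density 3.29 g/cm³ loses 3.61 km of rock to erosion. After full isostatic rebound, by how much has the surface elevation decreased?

0.603 km

Rebound u = e ρ_c/ρ_m = 3.61 km × 2.74/3.29 = 3.007 km.
Net surface drop = e − u = 3.61 km − 3.007 km = e (ρ_m − ρ_c)/ρ_m = 0.603 km.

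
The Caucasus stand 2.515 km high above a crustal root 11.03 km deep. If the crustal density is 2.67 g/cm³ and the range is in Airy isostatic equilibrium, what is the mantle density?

Airy balance: ρ_c h = (ρ_m − ρ_c) r → ρ_m = ρ_c (1 + h/r).
ρ_m = 2.67 × (1 + 2.515 km/11.03 km) = 3.28 g/cm³.

3.28 g/cm³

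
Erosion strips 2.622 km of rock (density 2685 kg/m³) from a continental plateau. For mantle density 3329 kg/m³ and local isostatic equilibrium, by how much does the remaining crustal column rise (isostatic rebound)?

Unloading: uplift u = e ρ_c/ρ_m = 2.622 km × 2685/3329 = 2.11 km.

2.11 km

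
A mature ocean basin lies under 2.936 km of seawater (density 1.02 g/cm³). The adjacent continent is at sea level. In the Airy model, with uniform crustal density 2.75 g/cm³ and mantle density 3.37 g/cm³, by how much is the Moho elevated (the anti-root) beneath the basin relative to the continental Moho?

8.19 km

In Airy isostatic equilibrium: replacing crust with seawater at the top is compensated by replacing crust with mantle at the base: d (ρ_c − ρ_w) = a (ρ_m − ρ_c).
a = d (ρ_c − ρ_w)/(ρ_m − ρ_c) = 2.936 km × 1.73/0.62 = 8.19 km.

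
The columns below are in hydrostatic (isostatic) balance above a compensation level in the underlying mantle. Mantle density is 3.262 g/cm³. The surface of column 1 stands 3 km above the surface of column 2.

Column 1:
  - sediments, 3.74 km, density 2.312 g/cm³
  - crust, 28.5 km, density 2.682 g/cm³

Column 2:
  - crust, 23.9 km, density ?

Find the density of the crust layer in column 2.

Take the compensation level at the base of the deeper column (depth z_c below the surface of column 1) and equate Σ ρ_i t_i down to z_c; mantle fills any gap and the z_c terms cancel.
Column 1: 3.74×2.312 + 28.5×2.682 + (z_c − 32.24)×3.262
Column 2: 3×0 + 23.9×ρ + (z_c − 3 − 23.9)×3.262
The z_c×3.262 term appears on both sides and cancels. Collect the known terms of each column as K = Σ(ρt)_known − 3.262 × (depth of known layers): K_1 = 85.08388 − 3.262×32.24 = −20.083; K_2 = 0 − 3.262×(3 + 23.9) = −87.7478.
Balance: K_1 = K_2 + 23.9×ρ, so ρ = (K_1 − K_2)/23.9 = 67.6648/23.9 = 2.83 g/cm³.

2.83 g/cm³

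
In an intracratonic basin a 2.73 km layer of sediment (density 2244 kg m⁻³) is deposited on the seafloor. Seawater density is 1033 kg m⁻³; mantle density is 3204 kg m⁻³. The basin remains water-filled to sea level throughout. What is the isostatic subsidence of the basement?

1.52 km

Submarine loading: the sediment displaces seawater, and the subsidence is in turn flooded, so s (ρ_m − ρ_w) = t (ρ_sed − ρ_w).
s = 2.73 km × (2244 − 1033) / (3204 − 1033) = 1.52 km.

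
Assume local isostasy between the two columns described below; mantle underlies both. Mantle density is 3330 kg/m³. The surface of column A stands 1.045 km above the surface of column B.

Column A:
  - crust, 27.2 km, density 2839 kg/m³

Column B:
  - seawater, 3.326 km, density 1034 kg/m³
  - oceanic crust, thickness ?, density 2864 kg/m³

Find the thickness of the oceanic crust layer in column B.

Take the compensation level at the base of the deeper column (depth z_c below the surface of column A) and equate Σ ρ_i t_i down to z_c; mantle fills any gap and the z_c terms cancel.
Column A: 27.2×2839 + (z_c − 27.2)×3330
Column B: 1.045×0 + 3.326×1034 + x×2864 + (z_c − 1.045 − 3.326 − x)×3330
The z_c×3330 term appears on both sides and cancels. Collect the known terms of each column as K = Σ(ρt)_known − 3330 × (depth of known layers): K_A = 77220.8 − 3330×27.2 = −13355.2; K_B = 3439.084 − 3330×(1.045 + 3.326) = −11116.346.
Balance: K_A = K_B − x×(3330 − 2864), so x = (K_B − K_A)/(3330 − 2864) = 2238.85/466 = 4.8 km.

4.8 km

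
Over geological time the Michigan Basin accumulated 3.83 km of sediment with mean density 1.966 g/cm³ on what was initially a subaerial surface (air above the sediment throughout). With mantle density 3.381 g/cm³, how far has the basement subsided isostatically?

2.23 km

Subaerial load: s = t ρ_sed / ρ_m = 3.83 km × 1.966/3.381 = 2.23 km.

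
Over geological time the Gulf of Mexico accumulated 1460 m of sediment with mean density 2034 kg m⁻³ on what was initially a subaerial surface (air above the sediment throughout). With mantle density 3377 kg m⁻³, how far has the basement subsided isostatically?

Subaerial load: s = t ρ_sed / ρ_m = 1460 m × 2034/3377 = 879 m.

879 m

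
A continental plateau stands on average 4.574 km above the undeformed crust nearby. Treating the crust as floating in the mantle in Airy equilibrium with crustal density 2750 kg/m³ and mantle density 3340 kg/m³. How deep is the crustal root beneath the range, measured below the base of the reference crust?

21.3 km

In Airy isostatic equilibrium: the weight of the topography is balanced by the buoyancy of the root, ρ_c h = (ρ_m − ρ_c) r.
r = h · ρ_c / (ρ_m − ρ_c) = 4.574 km × 2750 / (3340 − 2750) = 21.3 km.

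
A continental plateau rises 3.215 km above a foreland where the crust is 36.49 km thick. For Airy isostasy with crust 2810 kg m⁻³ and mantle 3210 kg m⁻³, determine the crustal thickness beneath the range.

62.3 km

Root depth r = h ρ_c / (ρ_m − ρ_c) = 3.215 km × 2810 / 400 = 22.59 km.
Total thickness = T + h + r = 36.49 km + 3.215 km + 22.59 km = 62.3 km.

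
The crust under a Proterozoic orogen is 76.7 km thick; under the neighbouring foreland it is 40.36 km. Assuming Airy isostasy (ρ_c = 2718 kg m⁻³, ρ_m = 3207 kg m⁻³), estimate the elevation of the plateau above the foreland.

5.54 km

Excess crust Δ = 76.7 km − 40.36 km = 36.34 km, split between elevation h and root r with h + r = Δ.
Airy balance ρ_c h = (ρ_m − ρ_c) r gives r = h ρ_c/(ρ_m − ρ_c), so h (1 + ρ_c/(ρ_m − ρ_c)) = Δ, i.e. h = Δ (ρ_m − ρ_c)/ρ_m.
h = 36.34 km × 489/3207 = 5.54 km.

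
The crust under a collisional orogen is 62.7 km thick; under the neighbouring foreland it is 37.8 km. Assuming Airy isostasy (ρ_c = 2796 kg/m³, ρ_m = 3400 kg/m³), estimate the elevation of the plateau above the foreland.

4.42 km

Excess crust Δ = 62.7 km − 37.8 km = 24.9 km, split between elevation h and root r with h + r = Δ.
Airy balance ρ_c h = (ρ_m − ρ_c) r gives r = h ρ_c/(ρ_m − ρ_c), so h (1 + ρ_c/(ρ_m − ρ_c)) = Δ, i.e. h = Δ (ρ_m − ρ_c)/ρ_m.
h = 24.9 km × 604/3400 = 4.42 km.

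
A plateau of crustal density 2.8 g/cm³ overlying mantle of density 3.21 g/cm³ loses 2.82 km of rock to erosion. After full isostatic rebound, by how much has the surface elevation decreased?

0.36 km

Rebound u = e ρ_c/ρ_m = 2.82 km × 2.8/3.21 = 2.46 km.
Net surface drop = e − u = 2.82 km − 2.46 km = e (ρ_m − ρ_c)/ρ_m = 0.36 km.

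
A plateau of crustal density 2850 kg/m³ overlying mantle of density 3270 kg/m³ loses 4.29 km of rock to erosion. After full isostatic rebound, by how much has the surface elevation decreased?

Rebound u = e ρ_c/ρ_m = 4.29 km × 2850/3270 = 3.739 km.
Net surface drop = e − u = 4.29 km − 3.739 km = e (ρ_m − ρ_c)/ρ_m = 0.551 km.

0.551 km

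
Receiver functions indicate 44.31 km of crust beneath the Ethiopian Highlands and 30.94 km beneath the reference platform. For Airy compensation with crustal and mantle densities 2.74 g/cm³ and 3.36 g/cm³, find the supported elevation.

2.47 km

Excess crust Δ = 44.31 km − 30.94 km = 13.37 km, split between elevation h and root r with h + r = Δ.
Airy balance ρ_c h = (ρ_m − ρ_c) r gives r = h ρ_c/(ρ_m − ρ_c), so h (1 + ρ_c/(ρ_m − ρ_c)) = Δ, i.e. h = Δ (ρ_m − ρ_c)/ρ_m.
h = 13.37 km × 0.62/3.36 = 2.47 km.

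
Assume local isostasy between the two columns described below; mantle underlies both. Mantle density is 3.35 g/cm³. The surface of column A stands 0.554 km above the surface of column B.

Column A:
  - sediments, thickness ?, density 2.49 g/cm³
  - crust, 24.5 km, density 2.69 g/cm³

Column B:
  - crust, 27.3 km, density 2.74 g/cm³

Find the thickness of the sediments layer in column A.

2.72 km

Take the compensation level at the base of the deeper column (depth z_c below the surface of column A) and equate Σ ρ_i t_i down to z_c; mantle fills any gap and the z_c terms cancel.
Column A: x×2.49 + 24.5×2.69 + (z_c − 24.5 − x)×3.35
Column B: 0.554×0 + 27.3×2.74 + (z_c − 0.554 − 27.3)×3.35
The z_c×3.35 term appears on both sides and cancels. Collect the known terms of each column as K = Σ(ρt)_known − 3.35 × (depth of known layers): K_A = 65.905 − 3.35×24.5 = −16.17; K_B = 74.802 − 3.35×(0.554 + 27.3) = −18.5089.
Balance: K_A − x×(3.35 − 2.49) = K_B, so x = (K_A − K_B)/(3.35 − 2.49) = 2.3389/0.86 = 2.72 km.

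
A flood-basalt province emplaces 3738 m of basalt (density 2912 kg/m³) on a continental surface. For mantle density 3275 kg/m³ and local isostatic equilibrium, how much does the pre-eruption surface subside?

3320 m

Subaerial loading: s = t ρ_load / ρ_m.
s = 3738 m × 2912/3275 = 3320 m.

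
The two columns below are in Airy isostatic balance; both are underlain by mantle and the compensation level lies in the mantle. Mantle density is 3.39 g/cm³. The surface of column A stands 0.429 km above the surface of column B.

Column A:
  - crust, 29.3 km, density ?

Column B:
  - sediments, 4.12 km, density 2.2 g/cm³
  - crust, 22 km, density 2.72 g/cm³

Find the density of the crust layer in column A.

Take the compensation level at the base of the deeper column (depth z_c below the surface of column A) and equate Σ ρ_i t_i down to z_c; mantle fills any gap and the z_c terms cancel.
Column A: 29.3×ρ + (z_c − 29.3)×3.39
Column B: 0.429×0 + 4.12×2.2 + 22×2.72 + (z_c − 0.429 − 26.12)×3.39
The z_c×3.39 term appears on both sides and cancels. Collect the known terms of each column as K = Σ(ρt)_known − 3.39 × (depth of known layers): K_A = 0 − 3.39×29.3 = −99.327; K_B = 68.904 − 3.39×(0.429 + 26.12) = −21.09711.
Balance: K_A + 29.3×ρ = K_B, so ρ = (K_B − K_A)/29.3 = 78.2299/29.3 = 2.67 g/cm³.

2.67 g/cm³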